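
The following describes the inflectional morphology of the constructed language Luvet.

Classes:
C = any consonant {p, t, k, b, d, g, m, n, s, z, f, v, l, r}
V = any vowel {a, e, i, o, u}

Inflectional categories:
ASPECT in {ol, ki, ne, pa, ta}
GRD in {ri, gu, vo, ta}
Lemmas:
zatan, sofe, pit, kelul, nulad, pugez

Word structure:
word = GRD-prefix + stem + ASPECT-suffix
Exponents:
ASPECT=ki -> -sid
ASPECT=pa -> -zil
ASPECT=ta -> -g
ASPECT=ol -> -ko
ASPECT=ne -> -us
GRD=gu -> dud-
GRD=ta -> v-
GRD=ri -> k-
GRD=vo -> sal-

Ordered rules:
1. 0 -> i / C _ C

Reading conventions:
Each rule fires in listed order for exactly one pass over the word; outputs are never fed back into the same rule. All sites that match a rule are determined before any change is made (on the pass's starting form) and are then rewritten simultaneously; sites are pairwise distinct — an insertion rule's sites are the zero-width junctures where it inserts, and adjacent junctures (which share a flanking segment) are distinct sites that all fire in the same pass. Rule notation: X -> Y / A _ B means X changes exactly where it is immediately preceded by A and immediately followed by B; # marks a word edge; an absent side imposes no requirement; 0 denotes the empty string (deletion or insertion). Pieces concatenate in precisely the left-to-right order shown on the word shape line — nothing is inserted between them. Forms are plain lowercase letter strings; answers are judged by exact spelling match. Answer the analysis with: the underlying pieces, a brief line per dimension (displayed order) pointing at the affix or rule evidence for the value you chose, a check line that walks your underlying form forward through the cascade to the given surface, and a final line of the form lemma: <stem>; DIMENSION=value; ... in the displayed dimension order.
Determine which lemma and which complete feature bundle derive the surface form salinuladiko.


underlying: sal-nulad-ko
ASPECT=ol - signalled by the affix -ko
GRD=vo - signalled by the affix sal-
check: salnuladko -> salinuladiko
lemma: nulad; ASPECT=ol; GRD=vo


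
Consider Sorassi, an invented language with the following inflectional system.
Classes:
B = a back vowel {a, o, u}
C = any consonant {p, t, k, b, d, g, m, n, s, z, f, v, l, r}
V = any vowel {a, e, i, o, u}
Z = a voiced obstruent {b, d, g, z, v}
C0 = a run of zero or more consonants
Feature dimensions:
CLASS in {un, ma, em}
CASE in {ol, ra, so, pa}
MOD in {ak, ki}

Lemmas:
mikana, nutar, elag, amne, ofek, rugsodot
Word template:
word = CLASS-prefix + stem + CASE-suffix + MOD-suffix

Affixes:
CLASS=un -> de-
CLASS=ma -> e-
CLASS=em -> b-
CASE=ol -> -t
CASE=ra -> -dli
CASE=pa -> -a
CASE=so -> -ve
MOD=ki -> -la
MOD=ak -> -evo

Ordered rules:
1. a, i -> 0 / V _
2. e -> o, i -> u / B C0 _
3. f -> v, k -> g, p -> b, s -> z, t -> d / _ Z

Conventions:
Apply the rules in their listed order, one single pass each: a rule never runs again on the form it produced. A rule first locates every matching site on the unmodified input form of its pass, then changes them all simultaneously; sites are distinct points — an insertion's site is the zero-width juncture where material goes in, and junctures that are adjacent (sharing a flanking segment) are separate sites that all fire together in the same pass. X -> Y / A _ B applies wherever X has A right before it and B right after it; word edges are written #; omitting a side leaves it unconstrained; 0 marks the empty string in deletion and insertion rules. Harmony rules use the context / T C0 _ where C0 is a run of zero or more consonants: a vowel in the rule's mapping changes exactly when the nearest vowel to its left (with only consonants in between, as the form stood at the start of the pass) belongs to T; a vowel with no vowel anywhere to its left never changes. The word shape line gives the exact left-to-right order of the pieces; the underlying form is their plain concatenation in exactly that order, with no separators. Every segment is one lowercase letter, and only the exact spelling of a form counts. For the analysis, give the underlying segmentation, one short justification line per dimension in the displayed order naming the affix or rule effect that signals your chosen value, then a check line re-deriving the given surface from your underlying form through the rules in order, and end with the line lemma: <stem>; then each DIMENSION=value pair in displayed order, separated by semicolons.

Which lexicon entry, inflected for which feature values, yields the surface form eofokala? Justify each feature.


underlying: e-ofek-a-la
CLASS=ma - signalled by the affix e-
CASE=pa - signalled by the affix -a
MOD=ki - signalled by the affix -la
check: eofekala -> eofekala -> eofokala -> eofokala
lemma: ofek; CLASS=ma; CASE=pa; MOD=ki


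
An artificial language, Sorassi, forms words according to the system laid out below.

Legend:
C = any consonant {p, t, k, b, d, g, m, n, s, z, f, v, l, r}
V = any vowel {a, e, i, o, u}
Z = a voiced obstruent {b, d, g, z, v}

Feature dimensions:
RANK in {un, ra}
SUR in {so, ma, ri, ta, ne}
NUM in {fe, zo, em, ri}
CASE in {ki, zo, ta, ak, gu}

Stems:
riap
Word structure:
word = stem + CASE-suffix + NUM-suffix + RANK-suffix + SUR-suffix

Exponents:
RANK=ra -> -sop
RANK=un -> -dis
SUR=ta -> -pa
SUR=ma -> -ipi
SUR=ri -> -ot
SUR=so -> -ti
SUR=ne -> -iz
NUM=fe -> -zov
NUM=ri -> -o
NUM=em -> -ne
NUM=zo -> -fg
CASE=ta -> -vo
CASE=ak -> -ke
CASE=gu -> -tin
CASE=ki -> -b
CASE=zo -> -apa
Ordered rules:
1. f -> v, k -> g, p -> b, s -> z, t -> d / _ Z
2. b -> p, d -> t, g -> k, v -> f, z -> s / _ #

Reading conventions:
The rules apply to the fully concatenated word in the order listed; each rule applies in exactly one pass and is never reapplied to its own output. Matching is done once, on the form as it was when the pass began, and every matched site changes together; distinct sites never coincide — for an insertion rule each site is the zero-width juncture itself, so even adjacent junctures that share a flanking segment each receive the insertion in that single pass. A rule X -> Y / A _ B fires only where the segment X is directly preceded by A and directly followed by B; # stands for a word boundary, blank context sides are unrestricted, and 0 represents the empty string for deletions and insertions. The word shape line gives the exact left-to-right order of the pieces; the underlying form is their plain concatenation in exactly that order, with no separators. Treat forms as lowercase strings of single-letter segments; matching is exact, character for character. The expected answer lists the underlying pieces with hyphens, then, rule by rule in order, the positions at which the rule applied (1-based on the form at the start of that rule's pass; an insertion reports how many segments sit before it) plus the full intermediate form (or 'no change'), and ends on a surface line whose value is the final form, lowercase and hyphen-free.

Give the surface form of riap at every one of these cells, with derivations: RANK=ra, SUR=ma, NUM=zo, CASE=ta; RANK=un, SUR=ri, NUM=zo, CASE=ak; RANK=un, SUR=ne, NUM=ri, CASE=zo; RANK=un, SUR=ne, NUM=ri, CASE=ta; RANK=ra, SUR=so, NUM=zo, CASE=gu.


cell RANK=ra, SUR=ma, NUM=zo, CASE=ta:
underlying: riap-vo-fg-sop-ipi
1. f -> v, k -> g, p -> b, s -> z, t -> d / _ Z: fires at position(s) 4, 7: riabvovgsopipi
2. b -> p, d -> t, g -> k, v -> f, z -> s / _ #: no change
surface: riabvovgsopipi

cell RANK=un, SUR=ri, NUM=zo, CASE=ak:
underlying: riap-ke-fg-dis-ot
1. f -> v, k -> g, p -> b, s -> z, t -> d / _ Z: fires at position(s) 7: riapkevgdisot
2. b -> p, d -> t, g -> k, v -> f, z -> s / _ #: no change
surface: riapkevgdisot

cell RANK=un, SUR=ne, NUM=ri, CASE=zo:
underlying: riap-apa-o-dis-iz
1. f -> v, k -> g, p -> b, s -> z, t -> d / _ Z: no change
2. b -> p, d -> t, g -> k, v -> f, z -> s / _ #: fires at position(s) 13: riapapaodisis
surface: riapapaodisis

cell RANK=un, SUR=ne, NUM=ri, CASE=ta:
underlying: riap-vo-o-dis-iz
1. f -> v, k -> g, p -> b, s -> z, t -> d / _ Z: fires at position(s) 4: riabvoodisiz
2. b -> p, d -> t, g -> k, v -> f, z -> s / _ #: fires at position(s) 12: riabvoodisis
surface: riabvoodisis

cell RANK=ra, SUR=so, NUM=zo, CASE=gu:
underlying: riap-tin-fg-sop-ti
1. f -> v, k -> g, p -> b, s -> z, t -> d / _ Z: fires at position(s) 8: riaptinvgsopti
2. b -> p, d -> t, g -> k, v -> f, z -> s / _ #: no change
surface: riaptinvgsopti


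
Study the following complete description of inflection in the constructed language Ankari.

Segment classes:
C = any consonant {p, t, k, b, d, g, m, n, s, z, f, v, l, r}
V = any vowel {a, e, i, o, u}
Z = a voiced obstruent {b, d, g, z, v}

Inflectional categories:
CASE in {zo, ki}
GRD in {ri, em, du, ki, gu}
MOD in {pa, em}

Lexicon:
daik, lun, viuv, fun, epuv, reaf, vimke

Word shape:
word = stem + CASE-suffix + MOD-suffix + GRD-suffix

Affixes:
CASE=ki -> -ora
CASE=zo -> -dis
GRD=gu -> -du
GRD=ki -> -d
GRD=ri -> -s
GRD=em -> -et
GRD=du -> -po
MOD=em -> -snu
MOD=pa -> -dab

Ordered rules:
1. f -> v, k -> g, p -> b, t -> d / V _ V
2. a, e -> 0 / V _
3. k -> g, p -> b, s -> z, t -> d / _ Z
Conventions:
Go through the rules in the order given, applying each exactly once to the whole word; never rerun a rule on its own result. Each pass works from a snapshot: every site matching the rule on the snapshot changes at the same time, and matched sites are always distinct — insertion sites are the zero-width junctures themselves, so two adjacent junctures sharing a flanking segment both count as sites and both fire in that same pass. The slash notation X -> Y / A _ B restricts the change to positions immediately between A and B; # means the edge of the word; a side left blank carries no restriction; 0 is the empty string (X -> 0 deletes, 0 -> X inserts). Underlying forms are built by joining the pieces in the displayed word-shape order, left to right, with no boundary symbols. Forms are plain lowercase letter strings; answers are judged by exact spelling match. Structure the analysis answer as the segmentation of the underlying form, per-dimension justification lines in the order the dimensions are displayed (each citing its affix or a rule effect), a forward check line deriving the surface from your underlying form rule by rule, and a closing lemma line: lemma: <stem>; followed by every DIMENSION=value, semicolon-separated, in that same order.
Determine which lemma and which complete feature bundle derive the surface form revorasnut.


underlying: reaf-ora-snu-et
CASE=ki - signalled by the affix -ora
GRD=em - signalled by the affix -et
MOD=em - signalled by the affix -snu
check: reaforasnuet -> reavorasnuet -> revorasnut -> revorasnut
lemma: reaf; CASE=ki; GRD=em; MOD=em


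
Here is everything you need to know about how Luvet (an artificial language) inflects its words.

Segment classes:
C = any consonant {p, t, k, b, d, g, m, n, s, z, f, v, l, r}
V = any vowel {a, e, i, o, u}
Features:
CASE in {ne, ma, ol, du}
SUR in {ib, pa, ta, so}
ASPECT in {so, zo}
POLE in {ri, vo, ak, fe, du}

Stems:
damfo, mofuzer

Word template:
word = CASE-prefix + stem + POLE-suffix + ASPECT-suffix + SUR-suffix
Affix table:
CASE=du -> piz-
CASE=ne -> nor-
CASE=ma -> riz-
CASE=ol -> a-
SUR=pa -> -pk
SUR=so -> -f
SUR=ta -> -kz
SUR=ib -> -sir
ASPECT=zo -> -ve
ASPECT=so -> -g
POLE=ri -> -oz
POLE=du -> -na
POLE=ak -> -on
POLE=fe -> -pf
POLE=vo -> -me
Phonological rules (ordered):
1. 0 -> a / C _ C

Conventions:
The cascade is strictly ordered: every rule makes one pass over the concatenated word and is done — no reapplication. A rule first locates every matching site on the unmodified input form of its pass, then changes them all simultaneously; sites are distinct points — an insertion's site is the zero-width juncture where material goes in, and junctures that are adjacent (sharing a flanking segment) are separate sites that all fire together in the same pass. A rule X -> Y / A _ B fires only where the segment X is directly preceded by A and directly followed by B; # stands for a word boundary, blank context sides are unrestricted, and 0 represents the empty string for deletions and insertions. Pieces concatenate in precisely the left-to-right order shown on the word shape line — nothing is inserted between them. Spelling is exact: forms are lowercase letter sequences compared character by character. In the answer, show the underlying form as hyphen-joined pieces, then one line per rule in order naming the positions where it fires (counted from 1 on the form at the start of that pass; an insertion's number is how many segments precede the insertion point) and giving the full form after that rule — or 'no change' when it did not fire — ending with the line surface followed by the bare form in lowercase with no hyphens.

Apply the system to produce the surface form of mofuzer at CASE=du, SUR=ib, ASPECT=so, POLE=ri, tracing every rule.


underlying: piz-mofuzer-oz-g-sir
1. 0 -> a / C _ C: inserts after position(s) 3, 12, 13: pizamofuzerozagasir
surface: pizamofuzerozagasir


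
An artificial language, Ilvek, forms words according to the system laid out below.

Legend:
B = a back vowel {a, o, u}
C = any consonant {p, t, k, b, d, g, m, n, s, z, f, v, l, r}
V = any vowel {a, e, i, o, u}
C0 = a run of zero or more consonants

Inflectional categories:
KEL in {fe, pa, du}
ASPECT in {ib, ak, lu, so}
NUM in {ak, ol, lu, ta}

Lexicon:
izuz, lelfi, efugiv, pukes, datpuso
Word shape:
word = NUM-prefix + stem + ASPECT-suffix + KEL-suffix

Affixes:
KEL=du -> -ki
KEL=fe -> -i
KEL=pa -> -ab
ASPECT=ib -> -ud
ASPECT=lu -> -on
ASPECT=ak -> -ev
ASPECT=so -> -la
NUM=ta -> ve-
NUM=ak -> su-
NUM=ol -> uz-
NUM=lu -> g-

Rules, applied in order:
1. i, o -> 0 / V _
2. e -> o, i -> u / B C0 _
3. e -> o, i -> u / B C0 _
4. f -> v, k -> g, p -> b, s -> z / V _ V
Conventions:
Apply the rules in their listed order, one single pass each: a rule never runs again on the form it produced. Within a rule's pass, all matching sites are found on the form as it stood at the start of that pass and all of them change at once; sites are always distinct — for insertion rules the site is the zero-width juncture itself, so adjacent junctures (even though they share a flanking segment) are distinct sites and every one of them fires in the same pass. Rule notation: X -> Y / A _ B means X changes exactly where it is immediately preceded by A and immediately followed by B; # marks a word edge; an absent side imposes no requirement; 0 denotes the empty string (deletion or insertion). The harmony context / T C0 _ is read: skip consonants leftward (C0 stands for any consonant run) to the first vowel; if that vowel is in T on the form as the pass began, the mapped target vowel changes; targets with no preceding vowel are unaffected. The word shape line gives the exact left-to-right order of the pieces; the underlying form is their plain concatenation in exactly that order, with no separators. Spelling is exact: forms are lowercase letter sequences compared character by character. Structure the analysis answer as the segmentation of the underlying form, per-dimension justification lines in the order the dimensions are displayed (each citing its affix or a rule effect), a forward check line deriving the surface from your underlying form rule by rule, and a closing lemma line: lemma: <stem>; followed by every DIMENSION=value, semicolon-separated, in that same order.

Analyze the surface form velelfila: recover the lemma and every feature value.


underlying: ve-lelfi-la-i
KEL=fe - signalled by the affix -i
ASPECT=so - signalled by the affix -la
NUM=ta - signalled by the affix ve-
check: velelfilai -> velelfila -> velelfila -> velelfila -> velelfila
lemma: lelfi; KEL=fe; ASPECT=so; NUM=ta


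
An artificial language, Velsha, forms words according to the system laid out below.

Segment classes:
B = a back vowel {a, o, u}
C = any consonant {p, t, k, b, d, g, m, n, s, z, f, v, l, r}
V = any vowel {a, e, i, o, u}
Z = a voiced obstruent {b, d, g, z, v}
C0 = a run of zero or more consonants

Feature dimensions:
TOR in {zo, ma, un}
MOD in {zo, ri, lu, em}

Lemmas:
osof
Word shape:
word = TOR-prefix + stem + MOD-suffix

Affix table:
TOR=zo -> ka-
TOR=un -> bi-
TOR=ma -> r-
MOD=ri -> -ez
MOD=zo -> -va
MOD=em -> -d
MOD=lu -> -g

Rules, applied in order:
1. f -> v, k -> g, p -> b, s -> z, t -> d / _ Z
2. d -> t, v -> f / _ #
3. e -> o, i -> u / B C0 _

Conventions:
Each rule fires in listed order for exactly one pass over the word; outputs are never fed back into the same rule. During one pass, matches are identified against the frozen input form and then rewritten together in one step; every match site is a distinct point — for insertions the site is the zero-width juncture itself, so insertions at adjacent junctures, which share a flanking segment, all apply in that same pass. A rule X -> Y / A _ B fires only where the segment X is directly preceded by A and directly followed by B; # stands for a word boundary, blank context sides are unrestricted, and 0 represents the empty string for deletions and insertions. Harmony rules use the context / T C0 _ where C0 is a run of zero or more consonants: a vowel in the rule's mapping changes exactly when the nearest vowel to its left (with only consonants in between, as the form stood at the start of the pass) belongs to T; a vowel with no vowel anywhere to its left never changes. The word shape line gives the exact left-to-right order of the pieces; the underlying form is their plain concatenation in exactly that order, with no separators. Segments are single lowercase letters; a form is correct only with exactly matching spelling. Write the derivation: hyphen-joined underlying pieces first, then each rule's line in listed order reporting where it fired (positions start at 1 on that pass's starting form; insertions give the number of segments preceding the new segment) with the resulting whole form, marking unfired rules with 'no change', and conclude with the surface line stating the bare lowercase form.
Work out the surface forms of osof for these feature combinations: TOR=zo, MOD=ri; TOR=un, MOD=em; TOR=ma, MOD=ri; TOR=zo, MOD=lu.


cell TOR=zo, MOD=ri:
underlying: ka-osof-ez
1. f -> v, k -> g, p -> b, s -> z, t -> d / _ Z: no change
2. d -> t, v -> f / _ #: no change
3. e -> o, i -> u / B C0 _: fires at position(s) 7: kaosofoz
surface: kaosofoz

cell TOR=un, MOD=em:
underlying: bi-osof-d
1. f -> v, k -> g, p -> b, s -> z, t -> d / _ Z: fires at position(s) 6: biosovd
2. d -> t, v -> f / _ #: fires at position(s) 7: biosovt
3. e -> o, i -> u / B C0 _: no change
surface: biosovt

cell TOR=ma, MOD=ri:
underlying: r-osof-ez
1. f -> v, k -> g, p -> b, s -> z, t -> d / _ Z: no change
2. d -> t, v -> f / _ #: no change
3. e -> o, i -> u / B C0 _: fires at position(s) 6: rosofoz
surface: rosofoz

cell TOR=zo, MOD=lu:
underlying: ka-osof-g
1. f -> v, k -> g, p -> b, s -> z, t -> d / _ Z: fires at position(s) 6: kaosovg
2. d -> t, v -> f / _ #: no change
3. e -> o, i -> u / B C0 _: no change
surface: kaosovg


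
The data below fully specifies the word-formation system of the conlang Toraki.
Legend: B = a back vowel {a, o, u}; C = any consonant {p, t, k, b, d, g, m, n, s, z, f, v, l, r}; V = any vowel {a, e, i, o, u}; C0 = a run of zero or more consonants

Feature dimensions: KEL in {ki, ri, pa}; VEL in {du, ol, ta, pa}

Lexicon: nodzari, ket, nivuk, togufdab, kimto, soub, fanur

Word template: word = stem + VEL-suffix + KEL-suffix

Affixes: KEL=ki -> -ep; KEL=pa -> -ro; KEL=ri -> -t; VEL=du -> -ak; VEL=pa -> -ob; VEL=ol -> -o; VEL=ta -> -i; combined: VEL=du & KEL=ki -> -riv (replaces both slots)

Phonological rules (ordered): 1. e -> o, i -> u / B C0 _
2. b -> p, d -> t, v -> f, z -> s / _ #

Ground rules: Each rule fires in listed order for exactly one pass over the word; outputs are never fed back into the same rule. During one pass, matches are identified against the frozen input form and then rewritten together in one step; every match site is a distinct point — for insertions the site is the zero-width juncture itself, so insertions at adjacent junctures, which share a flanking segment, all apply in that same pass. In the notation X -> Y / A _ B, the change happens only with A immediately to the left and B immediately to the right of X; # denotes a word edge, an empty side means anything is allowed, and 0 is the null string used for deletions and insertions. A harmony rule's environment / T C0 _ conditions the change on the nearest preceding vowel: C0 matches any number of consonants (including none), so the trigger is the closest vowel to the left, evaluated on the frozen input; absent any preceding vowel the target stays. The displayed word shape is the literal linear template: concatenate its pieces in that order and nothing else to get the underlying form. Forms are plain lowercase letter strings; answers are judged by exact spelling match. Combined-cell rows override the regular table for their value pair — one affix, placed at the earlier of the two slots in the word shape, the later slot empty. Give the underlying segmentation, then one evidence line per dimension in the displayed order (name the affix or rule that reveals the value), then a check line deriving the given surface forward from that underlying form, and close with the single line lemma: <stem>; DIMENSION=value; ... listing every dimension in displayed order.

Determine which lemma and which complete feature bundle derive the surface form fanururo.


underlying: fanur-i-ro
KEL=pa - signalled by the affix -ro
VEL=ta - signalled by the affix -i
check: fanuriro -> fanururo -> fanururo
lemma: fanur; KEL=pa; VEL=ta


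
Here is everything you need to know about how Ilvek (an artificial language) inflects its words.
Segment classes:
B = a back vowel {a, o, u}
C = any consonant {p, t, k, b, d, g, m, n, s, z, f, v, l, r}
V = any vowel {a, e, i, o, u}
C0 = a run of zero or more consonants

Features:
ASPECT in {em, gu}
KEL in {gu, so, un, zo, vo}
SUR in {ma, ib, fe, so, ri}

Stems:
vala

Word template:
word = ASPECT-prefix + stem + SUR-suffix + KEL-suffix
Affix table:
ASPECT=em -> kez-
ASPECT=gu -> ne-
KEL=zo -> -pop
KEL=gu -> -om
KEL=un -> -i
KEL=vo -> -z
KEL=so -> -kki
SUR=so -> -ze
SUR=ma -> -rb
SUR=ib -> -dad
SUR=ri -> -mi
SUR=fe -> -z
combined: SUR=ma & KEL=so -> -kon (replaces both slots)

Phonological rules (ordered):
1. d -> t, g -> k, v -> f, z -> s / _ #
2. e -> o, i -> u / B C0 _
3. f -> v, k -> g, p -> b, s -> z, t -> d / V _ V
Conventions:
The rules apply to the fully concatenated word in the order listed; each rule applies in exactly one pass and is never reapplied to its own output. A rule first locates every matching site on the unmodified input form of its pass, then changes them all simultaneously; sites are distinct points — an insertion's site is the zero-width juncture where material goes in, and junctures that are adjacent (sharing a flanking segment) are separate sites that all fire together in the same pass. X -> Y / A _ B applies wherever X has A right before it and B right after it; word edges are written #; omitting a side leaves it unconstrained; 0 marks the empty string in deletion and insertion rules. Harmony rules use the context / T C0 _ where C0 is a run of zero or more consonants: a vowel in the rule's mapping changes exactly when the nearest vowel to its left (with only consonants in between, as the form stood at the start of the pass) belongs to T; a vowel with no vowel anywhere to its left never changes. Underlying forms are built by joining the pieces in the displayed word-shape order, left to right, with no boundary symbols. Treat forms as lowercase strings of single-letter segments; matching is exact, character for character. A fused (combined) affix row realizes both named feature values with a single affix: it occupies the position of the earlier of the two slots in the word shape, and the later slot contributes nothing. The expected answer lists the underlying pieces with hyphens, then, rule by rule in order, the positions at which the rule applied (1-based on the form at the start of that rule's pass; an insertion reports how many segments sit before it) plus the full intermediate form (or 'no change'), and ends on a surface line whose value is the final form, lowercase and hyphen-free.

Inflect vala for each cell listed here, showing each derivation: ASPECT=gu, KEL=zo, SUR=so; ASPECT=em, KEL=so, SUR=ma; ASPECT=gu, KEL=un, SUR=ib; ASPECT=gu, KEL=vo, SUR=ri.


cell ASPECT=gu, KEL=zo, SUR=so:
underlying: ne-vala-ze-pop
1. d -> t, g -> k, v -> f, z -> s / _ #: no change
2. e -> o, i -> u / B C0 _: fires at position(s) 8: nevalazopop
3. f -> v, k -> g, p -> b, s -> z, t -> d / V _ V: fires at position(s) 9: nevalazobop
surface: nevalazobop

cell ASPECT=em, KEL=so, SUR=ma:
underlying: kez-vala-kon
1. d -> t, g -> k, v -> f, z -> s / _ #: no change
2. e -> o, i -> u / B C0 _: no change
3. f -> v, k -> g, p -> b, s -> z, t -> d / V _ V: fires at position(s) 8: kezvalagon
surface: kezvalagon

cell ASPECT=gu, KEL=un, SUR=ib:
underlying: ne-vala-dad-i
1. d -> t, g -> k, v -> f, z -> s / _ #: no change
2. e -> o, i -> u / B C0 _: fires at position(s) 10: nevaladadu
3. f -> v, k -> g, p -> b, s -> z, t -> d / V _ V: no change
surface: nevaladadu

cell ASPECT=gu, KEL=vo, SUR=ri:
underlying: ne-vala-mi-z
1. d -> t, g -> k, v -> f, z -> s / _ #: fires at position(s) 9: nevalamis
2. e -> o, i -> u / B C0 _: fires at position(s) 8: nevalamus
3. f -> v, k -> g, p -> b, s -> z, t -> d / V _ V: no change
surface: nevalamus


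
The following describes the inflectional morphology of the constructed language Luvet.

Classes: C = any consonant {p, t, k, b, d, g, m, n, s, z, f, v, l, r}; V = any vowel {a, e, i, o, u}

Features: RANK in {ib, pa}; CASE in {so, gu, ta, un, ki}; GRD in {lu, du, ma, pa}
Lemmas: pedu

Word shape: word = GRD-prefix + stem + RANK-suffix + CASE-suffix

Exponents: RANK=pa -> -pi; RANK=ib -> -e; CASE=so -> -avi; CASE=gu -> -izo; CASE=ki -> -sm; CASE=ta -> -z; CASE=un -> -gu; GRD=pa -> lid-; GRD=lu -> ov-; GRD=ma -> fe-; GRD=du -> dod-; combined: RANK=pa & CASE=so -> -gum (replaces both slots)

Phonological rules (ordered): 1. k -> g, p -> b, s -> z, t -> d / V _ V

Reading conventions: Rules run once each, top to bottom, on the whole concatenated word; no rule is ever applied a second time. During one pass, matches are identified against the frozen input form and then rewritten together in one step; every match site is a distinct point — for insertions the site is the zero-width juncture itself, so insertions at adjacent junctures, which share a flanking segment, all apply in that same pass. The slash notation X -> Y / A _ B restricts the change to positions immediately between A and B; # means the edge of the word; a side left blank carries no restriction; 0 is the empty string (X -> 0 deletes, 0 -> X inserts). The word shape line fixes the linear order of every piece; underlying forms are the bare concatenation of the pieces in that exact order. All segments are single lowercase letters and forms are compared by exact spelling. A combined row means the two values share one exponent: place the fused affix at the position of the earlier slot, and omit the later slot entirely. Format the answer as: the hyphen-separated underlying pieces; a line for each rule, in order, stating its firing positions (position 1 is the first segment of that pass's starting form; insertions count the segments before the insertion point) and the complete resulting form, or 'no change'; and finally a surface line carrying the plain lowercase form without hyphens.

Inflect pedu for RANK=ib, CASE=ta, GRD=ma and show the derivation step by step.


underlying: fe-pedu-e-z
1. k -> g, p -> b, s -> z, t -> d / V _ V: fires at position(s) 3: febeduez
surface: febeduez


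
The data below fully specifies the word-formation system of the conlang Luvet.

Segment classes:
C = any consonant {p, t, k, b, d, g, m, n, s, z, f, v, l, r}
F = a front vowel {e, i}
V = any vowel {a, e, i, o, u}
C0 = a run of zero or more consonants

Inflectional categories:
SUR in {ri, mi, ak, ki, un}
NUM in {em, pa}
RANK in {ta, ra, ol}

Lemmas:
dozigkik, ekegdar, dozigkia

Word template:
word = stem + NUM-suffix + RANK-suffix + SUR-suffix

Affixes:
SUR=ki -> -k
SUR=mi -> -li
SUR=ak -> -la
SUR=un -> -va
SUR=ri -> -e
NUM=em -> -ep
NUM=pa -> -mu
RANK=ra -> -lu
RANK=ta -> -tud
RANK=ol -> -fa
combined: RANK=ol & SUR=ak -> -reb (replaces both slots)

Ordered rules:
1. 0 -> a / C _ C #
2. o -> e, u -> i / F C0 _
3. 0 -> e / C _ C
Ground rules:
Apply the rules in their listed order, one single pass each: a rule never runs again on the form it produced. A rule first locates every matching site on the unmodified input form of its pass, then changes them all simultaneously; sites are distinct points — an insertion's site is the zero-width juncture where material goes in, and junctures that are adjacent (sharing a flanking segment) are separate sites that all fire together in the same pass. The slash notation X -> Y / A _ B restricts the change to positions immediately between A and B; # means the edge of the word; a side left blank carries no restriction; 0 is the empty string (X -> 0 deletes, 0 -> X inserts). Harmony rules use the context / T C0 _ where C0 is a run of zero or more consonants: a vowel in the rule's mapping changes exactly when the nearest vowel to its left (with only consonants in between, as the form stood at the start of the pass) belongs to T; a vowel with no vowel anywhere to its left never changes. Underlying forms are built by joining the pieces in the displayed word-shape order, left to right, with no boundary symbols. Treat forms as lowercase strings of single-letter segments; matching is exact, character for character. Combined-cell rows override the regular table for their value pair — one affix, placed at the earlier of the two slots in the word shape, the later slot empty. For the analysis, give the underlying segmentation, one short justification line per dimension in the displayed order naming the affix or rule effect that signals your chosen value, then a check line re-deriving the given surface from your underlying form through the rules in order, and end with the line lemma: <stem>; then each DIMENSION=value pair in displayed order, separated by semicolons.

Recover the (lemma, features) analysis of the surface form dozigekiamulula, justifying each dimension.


underlying: dozigkia-mu-lu-la
SUR=ak - signalled by the affix -la
NUM=pa - signalled by the affix -mu
RANK=ra - signalled by the affix -lu
check: dozigkiamulula -> dozigkiamulula -> dozigkiamulula -> dozigekiamulula
lemma: dozigkia; SUR=ak; NUM=pa; RANK=ra


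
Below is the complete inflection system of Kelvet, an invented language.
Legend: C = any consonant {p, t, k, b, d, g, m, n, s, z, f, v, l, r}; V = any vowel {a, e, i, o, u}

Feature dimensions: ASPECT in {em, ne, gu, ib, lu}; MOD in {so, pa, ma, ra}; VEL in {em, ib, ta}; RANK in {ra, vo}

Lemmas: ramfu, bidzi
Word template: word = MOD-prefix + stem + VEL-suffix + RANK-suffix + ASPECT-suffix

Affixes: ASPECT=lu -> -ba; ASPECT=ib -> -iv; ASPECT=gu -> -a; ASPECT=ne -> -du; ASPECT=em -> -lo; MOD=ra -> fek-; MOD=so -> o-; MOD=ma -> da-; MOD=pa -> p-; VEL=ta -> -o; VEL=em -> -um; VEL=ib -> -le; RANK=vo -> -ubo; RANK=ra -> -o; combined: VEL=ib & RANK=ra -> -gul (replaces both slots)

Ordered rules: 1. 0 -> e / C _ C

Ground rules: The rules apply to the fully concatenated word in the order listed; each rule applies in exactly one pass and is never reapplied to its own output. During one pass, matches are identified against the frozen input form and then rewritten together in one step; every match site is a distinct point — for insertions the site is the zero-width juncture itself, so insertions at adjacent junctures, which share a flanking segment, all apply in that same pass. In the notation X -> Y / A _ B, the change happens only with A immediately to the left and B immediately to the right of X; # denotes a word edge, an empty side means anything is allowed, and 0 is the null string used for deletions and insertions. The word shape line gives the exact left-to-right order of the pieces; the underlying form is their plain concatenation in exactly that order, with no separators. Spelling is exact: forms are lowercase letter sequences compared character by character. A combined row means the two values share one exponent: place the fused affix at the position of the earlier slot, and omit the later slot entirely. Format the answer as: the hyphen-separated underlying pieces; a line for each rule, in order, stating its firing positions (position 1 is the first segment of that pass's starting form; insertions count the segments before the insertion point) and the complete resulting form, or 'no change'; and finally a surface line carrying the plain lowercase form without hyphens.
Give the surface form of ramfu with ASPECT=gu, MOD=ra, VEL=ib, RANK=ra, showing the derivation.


underlying: fek-ramfu-gul-a
1. 0 -> e / C _ C: inserts after position(s) 3, 6: fekeramefugula
surface: fekeramefugula


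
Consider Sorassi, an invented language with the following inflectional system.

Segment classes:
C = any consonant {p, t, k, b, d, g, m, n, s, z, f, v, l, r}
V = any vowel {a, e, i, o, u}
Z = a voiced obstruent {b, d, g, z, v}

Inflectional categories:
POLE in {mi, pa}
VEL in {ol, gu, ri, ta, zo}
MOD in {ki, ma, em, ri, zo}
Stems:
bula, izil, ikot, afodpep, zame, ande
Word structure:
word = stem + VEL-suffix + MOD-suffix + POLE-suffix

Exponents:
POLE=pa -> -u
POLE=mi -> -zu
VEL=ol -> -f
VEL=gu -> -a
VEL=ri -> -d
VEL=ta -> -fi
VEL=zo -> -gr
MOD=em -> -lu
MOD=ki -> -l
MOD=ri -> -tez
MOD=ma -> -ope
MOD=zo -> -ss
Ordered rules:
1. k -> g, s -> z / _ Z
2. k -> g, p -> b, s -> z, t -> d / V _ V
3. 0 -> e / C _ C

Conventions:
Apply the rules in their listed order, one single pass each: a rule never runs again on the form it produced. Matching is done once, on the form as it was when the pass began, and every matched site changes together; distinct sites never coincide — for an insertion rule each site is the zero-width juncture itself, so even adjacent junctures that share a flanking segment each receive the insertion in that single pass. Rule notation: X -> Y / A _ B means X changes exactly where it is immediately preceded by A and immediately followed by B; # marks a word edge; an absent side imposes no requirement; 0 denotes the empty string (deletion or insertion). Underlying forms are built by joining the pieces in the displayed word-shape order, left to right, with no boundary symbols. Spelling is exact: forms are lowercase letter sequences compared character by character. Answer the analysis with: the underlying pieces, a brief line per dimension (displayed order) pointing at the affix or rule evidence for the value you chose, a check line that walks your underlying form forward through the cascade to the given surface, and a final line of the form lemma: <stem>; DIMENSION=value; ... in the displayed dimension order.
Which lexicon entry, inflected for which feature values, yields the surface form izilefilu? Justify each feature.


underlying: izil-fi-l-u
POLE=pa - signalled by the affix -u
VEL=ta - signalled by the affix -fi
MOD=ki - signalled by the affix -l
check: izilfilu -> izilfilu -> izilfilu -> izilefilu
lemma: izil; POLE=pa; VEL=ta; MOD=ki


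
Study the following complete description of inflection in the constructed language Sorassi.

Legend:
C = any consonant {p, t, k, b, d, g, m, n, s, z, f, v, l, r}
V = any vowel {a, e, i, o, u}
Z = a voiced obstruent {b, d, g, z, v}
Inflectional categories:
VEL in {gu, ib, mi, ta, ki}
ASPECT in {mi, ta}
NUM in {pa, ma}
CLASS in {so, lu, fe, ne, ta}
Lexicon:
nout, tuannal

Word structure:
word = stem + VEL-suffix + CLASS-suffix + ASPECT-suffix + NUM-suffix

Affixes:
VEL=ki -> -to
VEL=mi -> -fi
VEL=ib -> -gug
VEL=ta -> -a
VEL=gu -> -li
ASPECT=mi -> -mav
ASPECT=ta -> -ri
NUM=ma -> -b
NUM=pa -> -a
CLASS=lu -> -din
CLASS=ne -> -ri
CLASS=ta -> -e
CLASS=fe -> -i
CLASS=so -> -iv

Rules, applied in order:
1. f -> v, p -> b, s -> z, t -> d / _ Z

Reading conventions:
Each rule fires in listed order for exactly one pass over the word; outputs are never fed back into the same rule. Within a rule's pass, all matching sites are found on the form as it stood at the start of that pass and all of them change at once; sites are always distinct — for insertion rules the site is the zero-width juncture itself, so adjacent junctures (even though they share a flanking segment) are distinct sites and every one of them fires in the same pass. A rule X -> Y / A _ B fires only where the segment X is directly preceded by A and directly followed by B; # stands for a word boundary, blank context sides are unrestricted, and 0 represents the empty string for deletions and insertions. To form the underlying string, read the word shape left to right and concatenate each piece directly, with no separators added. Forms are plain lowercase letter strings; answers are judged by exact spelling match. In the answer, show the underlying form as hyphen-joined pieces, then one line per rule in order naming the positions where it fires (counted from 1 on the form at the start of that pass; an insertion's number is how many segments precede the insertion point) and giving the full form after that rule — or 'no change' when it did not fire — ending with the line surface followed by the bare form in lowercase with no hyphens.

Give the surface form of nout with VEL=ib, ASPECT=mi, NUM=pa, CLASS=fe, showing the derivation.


underlying: nout-gug-i-mav-a
1. f -> v, p -> b, s -> z, t -> d / _ Z: fires at position(s) 4: noudgugimava
surface: noudgugimava


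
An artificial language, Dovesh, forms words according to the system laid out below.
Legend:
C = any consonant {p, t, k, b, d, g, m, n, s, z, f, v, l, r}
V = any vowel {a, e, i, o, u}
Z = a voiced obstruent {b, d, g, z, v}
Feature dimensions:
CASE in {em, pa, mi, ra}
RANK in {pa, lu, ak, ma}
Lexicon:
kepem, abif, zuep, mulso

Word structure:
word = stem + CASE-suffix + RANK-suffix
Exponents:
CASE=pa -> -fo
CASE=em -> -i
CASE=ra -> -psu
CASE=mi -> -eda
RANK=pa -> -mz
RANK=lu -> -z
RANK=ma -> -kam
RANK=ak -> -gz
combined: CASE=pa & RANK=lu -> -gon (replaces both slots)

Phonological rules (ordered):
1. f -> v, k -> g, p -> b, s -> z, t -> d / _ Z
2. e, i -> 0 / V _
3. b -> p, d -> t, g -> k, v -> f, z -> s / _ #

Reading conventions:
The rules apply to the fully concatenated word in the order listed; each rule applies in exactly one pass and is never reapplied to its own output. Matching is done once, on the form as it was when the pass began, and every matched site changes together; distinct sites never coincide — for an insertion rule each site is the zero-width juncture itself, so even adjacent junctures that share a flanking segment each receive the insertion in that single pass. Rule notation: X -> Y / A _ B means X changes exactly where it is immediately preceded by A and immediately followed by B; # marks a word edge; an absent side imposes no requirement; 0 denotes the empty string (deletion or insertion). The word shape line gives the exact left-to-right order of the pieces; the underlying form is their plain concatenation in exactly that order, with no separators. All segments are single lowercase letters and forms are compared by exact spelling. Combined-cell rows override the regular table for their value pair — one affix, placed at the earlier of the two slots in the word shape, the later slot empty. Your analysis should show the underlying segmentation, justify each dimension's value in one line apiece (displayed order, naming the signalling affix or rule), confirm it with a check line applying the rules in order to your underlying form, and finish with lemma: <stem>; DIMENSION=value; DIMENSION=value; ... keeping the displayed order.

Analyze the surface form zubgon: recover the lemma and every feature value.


underlying: zuep-gon
CASE=pa - signalled by the combined affix row
RANK=lu - signalled by the combined affix row
check: zuepgon -> zuebgon -> zubgon -> zubgon
lemma: zuep; CASE=pa; RANK=lu


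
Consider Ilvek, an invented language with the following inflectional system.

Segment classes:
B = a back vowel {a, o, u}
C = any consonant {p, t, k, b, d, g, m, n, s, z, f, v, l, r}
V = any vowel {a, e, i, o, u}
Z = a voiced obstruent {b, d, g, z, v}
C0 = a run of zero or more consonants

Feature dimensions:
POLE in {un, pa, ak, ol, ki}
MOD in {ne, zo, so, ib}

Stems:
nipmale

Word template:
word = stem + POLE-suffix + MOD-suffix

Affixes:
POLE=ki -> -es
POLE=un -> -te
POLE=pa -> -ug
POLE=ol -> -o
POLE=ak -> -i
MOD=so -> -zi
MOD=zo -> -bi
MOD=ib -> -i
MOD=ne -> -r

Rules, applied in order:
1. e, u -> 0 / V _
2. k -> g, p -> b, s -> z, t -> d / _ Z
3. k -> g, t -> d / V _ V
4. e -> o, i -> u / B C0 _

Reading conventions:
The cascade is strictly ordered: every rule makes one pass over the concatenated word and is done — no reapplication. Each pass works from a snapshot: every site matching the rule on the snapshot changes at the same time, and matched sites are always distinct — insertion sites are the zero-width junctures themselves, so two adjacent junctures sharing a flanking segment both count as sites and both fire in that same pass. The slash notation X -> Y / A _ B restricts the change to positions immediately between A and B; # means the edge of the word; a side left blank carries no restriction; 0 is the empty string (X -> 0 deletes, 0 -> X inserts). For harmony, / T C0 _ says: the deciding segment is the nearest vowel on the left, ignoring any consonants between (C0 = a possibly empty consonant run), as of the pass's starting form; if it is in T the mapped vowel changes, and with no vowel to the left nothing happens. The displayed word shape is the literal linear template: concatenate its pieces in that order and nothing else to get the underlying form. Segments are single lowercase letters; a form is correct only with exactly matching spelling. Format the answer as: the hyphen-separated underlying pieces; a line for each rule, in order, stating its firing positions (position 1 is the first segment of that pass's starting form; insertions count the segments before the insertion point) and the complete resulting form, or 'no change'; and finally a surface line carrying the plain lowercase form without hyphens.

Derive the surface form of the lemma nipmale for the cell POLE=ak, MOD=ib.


underlying: nipmale-i-i
1. e, u -> 0 / V _: no change
2. k -> g, p -> b, s -> z, t -> d / _ Z: no change
3. k -> g, t -> d / V _ V: no change
4. e -> o, i -> u / B C0 _: fires at position(s) 7: nipmaloii
surface: nipmaloii
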